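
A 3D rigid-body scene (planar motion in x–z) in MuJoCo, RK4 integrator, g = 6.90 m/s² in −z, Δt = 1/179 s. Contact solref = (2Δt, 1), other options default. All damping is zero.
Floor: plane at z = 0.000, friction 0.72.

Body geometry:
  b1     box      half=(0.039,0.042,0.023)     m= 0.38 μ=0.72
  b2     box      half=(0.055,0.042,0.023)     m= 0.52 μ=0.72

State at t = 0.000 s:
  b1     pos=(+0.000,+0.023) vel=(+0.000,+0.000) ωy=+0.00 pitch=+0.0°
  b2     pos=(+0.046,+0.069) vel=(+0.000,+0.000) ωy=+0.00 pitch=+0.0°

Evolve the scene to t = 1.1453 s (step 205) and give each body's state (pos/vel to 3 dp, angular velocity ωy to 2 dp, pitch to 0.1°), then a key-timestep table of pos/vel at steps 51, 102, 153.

State at t = 1.1453 s:
  b1     pos=(+0.000,+0.023) vel=(+0.000,+0.000) ωy=+0.00 pitch=+0.0°
  b2     pos=(+0.060,+0.056) vel=(+0.000,+0.000) ωy=-0.01 pitch=+47.6°

Key-timestep trajectory:
   step    t(s)  b1.x    b1.z    b1.vx   b1.vz   b2.x    b2.z    b2.vx   b2.vz 
     51  0.2849   +0.000  +0.023  +0.000  +0.000   +0.069  +0.058  +0.070  +0.016
    102  0.5698   +0.000  +0.023  +0.000  +0.001   +0.060  +0.057  +0.025  -0.001
    153  0.8547   +0.000  +0.023  +0.000  +0.000   +0.060  +0.056  +0.000  +0.000


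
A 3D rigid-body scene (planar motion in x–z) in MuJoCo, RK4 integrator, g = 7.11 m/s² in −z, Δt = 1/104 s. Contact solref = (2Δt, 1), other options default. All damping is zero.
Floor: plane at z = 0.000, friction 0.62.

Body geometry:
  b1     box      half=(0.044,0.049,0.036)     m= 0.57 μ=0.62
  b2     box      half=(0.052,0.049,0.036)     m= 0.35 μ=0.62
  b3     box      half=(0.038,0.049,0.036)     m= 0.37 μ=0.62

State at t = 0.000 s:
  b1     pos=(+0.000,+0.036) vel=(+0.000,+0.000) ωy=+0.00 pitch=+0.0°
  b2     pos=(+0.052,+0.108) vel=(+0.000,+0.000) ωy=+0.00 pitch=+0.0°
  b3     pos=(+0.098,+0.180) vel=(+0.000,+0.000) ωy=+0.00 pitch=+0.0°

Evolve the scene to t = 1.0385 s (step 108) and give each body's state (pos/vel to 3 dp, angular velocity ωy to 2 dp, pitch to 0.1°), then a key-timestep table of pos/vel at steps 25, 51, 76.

State at t = 1.0385 s:
  b1     pos=(+0.000,+0.036) vel=(+0.000,+0.000) ωy=+0.00 pitch=+0.0°
  b2     pos=(+0.099,+0.052) vel=(+0.000,+0.000) ωy=+0.00 pitch=+90.0°
  b3     pos=(+0.209,+0.038) vel=(+0.000,+0.000) ωy=+0.00 pitch=+90.0°

Key-timestep trajectory:
   step    t(s)  b1.x    b1.z    b1.vx   b1.vz   b2.x    b2.z    b2.vx   b2.vz   b3.x    b3.z    b3.vx   b3.vz 
     25  0.2404   +0.000  +0.036  +0.000  +0.000   +0.079  +0.086  +0.208  -0.386   +0.166  +0.100  +0.441  -0.953
     51  0.4904   +0.000  +0.036  +0.000  +0.000   +0.120  +0.061  -0.003  -0.001   +0.233  +0.051  +0.031  +0.009
     76  0.7308   +0.000  +0.036  +0.000  +0.000   +0.094  +0.054  +0.023  +0.014   +0.206  +0.036  -0.022  +0.051


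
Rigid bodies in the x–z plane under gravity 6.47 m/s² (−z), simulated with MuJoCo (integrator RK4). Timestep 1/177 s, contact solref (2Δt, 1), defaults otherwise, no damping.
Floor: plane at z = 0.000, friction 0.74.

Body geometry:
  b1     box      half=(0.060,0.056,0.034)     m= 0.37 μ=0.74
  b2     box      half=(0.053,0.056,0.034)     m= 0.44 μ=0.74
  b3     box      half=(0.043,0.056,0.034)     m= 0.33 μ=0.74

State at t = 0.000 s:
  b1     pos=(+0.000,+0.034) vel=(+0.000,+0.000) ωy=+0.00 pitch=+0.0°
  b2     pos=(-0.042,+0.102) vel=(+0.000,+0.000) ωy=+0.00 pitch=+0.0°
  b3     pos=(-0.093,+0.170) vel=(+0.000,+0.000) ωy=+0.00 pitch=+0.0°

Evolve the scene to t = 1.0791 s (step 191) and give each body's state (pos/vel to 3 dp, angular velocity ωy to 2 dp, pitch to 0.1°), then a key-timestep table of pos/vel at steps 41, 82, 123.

State at t = 1.0791 s:
  b1     pos=(+0.000,+0.034) vel=(+0.000,+0.000) ωy=+0.00 pitch=+0.0°
  b2     pos=(-0.101,+0.053) vel=(+0.000,+0.000) ωy=+0.00 pitch=-90.0°
  b3     pos=(-0.277,+0.034) vel=(+0.000,+0.000) ωy=+0.00 pitch=+180.0°

Key-timestep trajectory:
   step    t(s)  b1.x    b1.z    b1.vx   b1.vz   b2.x    b2.z    b2.vx   b2.vz   b3.x    b3.z    b3.vx   b3.vz 
     41  0.2316   +0.000  +0.034  +0.000  +0.000   -0.047  +0.104  -0.052  +0.019   -0.107  +0.164  -0.140  -0.067
     82  0.4633   +0.000  +0.034  +0.000  +0.000   -0.080  +0.100  -0.255  -0.186   -0.169  +0.089  -0.336  -0.845
    123  0.6949   +0.000  +0.034  +0.000  +0.000   -0.101  +0.053  +0.029  -0.008   -0.240  +0.054  -0.227  -0.024


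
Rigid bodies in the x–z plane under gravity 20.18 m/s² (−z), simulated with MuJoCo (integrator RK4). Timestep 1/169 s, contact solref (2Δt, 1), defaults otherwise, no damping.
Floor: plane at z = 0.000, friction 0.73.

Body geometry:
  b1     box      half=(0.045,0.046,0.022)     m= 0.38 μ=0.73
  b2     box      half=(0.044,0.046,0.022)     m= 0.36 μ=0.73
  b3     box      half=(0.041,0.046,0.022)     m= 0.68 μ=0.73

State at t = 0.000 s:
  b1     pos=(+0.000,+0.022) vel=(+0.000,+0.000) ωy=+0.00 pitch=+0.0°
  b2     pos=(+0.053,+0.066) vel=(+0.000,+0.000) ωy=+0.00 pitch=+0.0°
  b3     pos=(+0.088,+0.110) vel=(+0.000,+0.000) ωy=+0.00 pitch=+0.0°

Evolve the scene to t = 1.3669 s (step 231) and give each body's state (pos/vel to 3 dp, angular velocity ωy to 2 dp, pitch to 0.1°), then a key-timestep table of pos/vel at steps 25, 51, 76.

State at t = 1.3669 s:
  b1     pos=(+0.000,+0.022) vel=(+0.000,+0.000) ωy=+0.00 pitch=+0.0°
  b2     pos=(+0.094,+0.044) vel=(+0.000,+0.000) ωy=+0.00 pitch=+90.0°
  b3     pos=(+0.160,+0.041) vel=(+0.000,+0.000) ωy=+0.00 pitch=+90.0°

Key-timestep trajectory:
   step    t(s)  b1.x    b1.z    b1.vx   b1.vz   b2.x    b2.z    b2.vx   b2.vz   b3.x    b3.z    b3.vx   b3.vz 
     25  0.1479   +0.000  +0.022  +0.000  +0.000   +0.080  +0.047  +0.375  +0.010   +0.142  +0.044  +0.342  +0.097
     51  0.3018   +0.000  +0.022  +0.000  +0.000   +0.102  +0.047  -0.155  -0.046   +0.171  +0.045  -0.079  -0.019
     76  0.4497   +0.000  +0.022  +0.000  +0.000   +0.096  +0.044  +0.033  +0.044   +0.160  +0.041  +0.151  -0.013


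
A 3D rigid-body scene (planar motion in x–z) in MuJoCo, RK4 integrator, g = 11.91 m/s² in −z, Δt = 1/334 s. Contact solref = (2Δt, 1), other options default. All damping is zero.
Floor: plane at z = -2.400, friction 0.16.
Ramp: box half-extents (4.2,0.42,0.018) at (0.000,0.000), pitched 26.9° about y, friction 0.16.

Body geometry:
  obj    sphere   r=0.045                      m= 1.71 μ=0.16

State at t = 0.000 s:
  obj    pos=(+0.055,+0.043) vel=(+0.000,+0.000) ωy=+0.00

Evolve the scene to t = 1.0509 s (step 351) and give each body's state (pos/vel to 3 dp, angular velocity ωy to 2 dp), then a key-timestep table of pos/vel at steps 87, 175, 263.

State at t = 1.0509 s:
  obj    pos=(+1.951,-0.919) vel=(+3.607,-1.830) ωy=+89.87

Key-timestep trajectory:
   step    t(s)  obj.x    obj.z    obj.vx   obj.vz 
     87  0.2605   +0.171  -0.016  +0.894  -0.454
    175  0.5240   +0.526  -0.196  +1.799  -0.913
    263  0.7874   +1.119  -0.497  +2.703  -1.371


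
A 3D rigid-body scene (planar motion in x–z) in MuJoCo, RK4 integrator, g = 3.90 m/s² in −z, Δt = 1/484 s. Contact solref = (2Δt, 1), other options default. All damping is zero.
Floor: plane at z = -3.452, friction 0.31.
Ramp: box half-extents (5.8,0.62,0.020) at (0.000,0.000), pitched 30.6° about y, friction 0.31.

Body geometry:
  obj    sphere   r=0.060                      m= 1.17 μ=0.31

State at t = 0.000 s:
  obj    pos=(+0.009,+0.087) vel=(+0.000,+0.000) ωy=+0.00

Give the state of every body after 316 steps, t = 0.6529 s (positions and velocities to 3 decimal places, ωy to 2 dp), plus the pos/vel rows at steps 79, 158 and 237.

State at t = 0.6529 s:
  obj    pos=(+0.270,-0.066) vel=(+0.797,-0.471) ωy=+15.43

Key-timestep trajectory:
   step    t(s)  obj.x    obj.z    obj.vx   obj.vz 
     79  0.1632   +0.026  +0.078  +0.199  -0.118
    158  0.3264   +0.074  +0.049  +0.398  -0.236
    237  0.4897   +0.156  +0.001  +0.598  -0.353


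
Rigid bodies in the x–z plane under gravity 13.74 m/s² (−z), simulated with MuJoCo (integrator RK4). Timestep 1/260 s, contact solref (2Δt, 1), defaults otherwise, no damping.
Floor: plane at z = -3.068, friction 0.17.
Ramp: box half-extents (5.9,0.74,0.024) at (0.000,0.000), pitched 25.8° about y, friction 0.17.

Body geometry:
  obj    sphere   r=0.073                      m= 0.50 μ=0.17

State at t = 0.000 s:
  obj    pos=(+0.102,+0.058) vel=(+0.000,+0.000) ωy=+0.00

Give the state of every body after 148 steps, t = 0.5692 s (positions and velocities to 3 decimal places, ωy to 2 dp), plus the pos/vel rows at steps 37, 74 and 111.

State at t = 0.5692 s:
  obj    pos=(+0.725,-0.243) vel=(+2.189,-1.058) ωy=+33.29

Key-timestep trajectory:
   step    t(s)  obj.x    obj.z    obj.vx   obj.vz 
     37  0.1423   +0.141  +0.040  +0.548  -0.265
     74  0.2846   +0.258  -0.017  +1.095  -0.529
    111  0.4269   +0.453  -0.111  +1.642  -0.794


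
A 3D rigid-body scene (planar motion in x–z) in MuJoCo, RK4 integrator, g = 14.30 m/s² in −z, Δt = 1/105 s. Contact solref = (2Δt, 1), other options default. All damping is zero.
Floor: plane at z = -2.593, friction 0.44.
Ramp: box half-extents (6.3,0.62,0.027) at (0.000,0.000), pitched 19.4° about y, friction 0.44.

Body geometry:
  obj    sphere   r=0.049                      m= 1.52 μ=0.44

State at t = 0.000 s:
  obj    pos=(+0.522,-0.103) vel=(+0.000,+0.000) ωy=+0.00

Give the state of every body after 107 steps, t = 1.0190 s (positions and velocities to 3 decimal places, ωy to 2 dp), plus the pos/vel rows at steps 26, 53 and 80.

State at t = 1.0190 s:
  obj    pos=(+2.183,-0.688) vel=(+3.260,-1.148) ωy=+70.55

Key-timestep trajectory:
   step    t(s)  obj.x    obj.z    obj.vx   obj.vz 
     26  0.2476   +0.620  -0.138  +0.792  -0.279
     53  0.5048   +0.930  -0.247  +1.615  -0.569
     80  0.7619   +1.451  -0.430  +2.438  -0.858


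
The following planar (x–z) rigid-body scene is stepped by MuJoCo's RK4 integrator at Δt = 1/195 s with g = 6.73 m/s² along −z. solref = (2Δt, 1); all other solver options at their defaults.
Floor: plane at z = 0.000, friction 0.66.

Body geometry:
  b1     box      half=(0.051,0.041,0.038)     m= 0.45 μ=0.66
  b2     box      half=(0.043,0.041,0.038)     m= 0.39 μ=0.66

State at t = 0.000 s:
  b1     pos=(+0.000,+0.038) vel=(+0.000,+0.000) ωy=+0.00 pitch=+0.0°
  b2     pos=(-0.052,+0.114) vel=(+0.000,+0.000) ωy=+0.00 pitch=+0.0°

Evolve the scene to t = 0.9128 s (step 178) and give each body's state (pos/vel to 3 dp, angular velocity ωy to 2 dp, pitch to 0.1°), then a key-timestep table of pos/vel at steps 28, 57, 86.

State at t = 0.9128 s:
  b1     pos=(+0.000,+0.038) vel=(+0.000,+0.000) ωy=+0.00 pitch=+0.0°
  b2     pos=(-0.099,+0.043) vel=(+0.000,+0.000) ωy=+0.00 pitch=-90.0°

Key-timestep trajectory:
   step    t(s)  b1.x    b1.z    b1.vx   b1.vz   b2.x    b2.z    b2.vx   b2.vz 
     28  0.1436   +0.000  +0.038  +0.000  +0.000   -0.053  +0.114  -0.022  -0.001
     57  0.2923   +0.000  +0.038  +0.000  +0.000   -0.061  +0.113  -0.098  -0.027
     86  0.4410   +0.000  +0.038  +0.000  +0.000   -0.087  +0.090  -0.220  -0.451


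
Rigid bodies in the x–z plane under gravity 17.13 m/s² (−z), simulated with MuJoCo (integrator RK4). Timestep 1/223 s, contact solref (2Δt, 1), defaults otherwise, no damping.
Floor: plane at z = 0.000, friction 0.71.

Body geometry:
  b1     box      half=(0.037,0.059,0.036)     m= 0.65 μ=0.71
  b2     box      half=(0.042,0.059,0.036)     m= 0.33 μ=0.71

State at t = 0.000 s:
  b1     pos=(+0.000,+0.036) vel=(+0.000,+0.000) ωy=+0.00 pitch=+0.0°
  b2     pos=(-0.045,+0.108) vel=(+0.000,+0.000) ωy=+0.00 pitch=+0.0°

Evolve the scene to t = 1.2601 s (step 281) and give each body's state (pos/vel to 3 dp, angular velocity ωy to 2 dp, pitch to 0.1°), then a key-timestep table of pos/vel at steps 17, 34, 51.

State at t = 1.2601 s:
  b1     pos=(+0.000,+0.036) vel=(+0.000,+0.000) ωy=+0.00 pitch=+0.0°
  b2     pos=(-0.088,+0.042) vel=(+0.000,+0.000) ωy=+0.00 pitch=-90.0°

Key-timestep trajectory:
   step    t(s)  b1.x    b1.z    b1.vx   b1.vz   b2.x    b2.z    b2.vx   b2.vz 
     17  0.0762   +0.000  +0.036  +0.000  +0.000   -0.052  +0.106  -0.185  -0.094
     34  0.1525   +0.000  +0.036  +0.000  +0.000   -0.074  +0.082  -0.334  -0.754
     51  0.2287   +0.000  +0.036  +0.000  +0.000   -0.090  +0.042  +0.078  +0.015


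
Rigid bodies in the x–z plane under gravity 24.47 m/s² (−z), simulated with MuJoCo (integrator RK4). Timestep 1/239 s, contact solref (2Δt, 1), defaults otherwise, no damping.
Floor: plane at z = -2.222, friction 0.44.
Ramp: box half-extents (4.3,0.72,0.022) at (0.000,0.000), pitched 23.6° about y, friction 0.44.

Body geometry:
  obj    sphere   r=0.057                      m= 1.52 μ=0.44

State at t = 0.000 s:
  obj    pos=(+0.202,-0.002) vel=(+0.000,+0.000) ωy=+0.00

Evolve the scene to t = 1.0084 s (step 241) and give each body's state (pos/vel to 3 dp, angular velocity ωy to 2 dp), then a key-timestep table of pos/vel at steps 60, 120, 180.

State at t = 1.0084 s:
  obj    pos=(+3.462,-1.426) vel=(+6.466,-2.825) ωy=+123.78

Key-timestep trajectory:
   step    t(s)  obj.x    obj.z    obj.vx   obj.vz 
     60  0.2510   +0.404  -0.090  +1.610  -0.703
    120  0.5021   +1.010  -0.355  +3.220  -1.407
    180  0.7531   +2.021  -0.797  +4.829  -2.110


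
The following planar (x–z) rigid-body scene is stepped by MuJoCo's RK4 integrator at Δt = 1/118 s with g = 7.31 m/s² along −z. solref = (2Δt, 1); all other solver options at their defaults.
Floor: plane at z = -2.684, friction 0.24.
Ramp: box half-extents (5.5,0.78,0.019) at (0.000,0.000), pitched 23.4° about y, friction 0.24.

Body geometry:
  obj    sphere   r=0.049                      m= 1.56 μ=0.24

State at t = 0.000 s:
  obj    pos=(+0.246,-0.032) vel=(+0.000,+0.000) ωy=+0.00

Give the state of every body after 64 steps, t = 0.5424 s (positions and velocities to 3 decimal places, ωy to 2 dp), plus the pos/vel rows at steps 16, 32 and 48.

State at t = 0.5424 s:
  obj    pos=(+0.526,-0.154) vel=(+1.032,-0.447) ωy=+22.94

Key-timestep trajectory:
   step    t(s)  obj.x    obj.z    obj.vx   obj.vz 
     16  0.1356   +0.263  -0.040  +0.258  -0.111
     32  0.2712   +0.316  -0.063  +0.516  -0.223
     48  0.4068   +0.403  -0.101  +0.774  -0.335


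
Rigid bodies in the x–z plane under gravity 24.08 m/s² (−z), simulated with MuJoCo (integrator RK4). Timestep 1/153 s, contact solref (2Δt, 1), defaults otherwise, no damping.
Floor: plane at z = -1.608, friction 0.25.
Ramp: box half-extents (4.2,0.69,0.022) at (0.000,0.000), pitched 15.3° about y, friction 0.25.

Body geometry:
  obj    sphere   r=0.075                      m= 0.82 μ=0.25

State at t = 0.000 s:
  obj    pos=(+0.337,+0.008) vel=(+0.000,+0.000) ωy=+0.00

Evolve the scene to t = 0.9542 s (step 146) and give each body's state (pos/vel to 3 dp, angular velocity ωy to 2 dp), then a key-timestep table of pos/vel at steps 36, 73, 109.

State at t = 0.9542 s:
  obj    pos=(+2.330,-0.537) vel=(+4.178,-1.143) ωy=+57.73

Key-timestep trajectory:
   step    t(s)  obj.x    obj.z    obj.vx   obj.vz 
     36  0.2353   +0.458  -0.025  +1.030  -0.282
     73  0.4771   +0.835  -0.128  +2.089  -0.571
    109  0.7124   +1.448  -0.296  +3.119  -0.853


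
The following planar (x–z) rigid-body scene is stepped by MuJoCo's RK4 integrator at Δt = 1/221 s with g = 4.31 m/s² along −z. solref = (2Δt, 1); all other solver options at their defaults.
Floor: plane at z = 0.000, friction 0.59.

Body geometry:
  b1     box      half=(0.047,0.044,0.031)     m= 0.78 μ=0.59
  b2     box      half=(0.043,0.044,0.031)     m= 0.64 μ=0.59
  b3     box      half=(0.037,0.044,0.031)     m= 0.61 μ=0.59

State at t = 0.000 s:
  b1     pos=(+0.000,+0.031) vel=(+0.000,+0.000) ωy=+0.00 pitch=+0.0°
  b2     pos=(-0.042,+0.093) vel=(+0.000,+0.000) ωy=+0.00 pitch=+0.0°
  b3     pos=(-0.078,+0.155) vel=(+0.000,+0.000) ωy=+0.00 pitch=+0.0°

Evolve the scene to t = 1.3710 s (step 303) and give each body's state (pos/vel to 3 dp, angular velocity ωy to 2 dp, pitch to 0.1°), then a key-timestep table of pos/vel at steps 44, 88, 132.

State at t = 1.3710 s:
  b1     pos=(+0.000,+0.031) vel=(+0.000,+0.000) ωy=+0.00 pitch=+0.0°
  b2     pos=(-0.086,+0.043) vel=(+0.000,+0.000) ωy=+0.00 pitch=-90.0°
  b3     pos=(-0.246,+0.031) vel=(+0.000,+0.000) ωy=+0.00 pitch=+180.0°

Key-timestep trajectory:
   step    t(s)  b1.x    b1.z    b1.vx   b1.vz   b2.x    b2.z    b2.vx   b2.vz   b3.x    b3.z    b3.vx   b3.vz 
     44  0.1991   +0.000  +0.031  +0.000  +0.000   -0.048  +0.093  -0.074  -0.003   -0.096  +0.147  -0.198  -0.119
     88  0.3982   +0.000  +0.031  +0.000  +0.000   -0.075  +0.076  -0.175  -0.319   -0.152  +0.070  -0.306  -0.764
    132  0.5973   +0.000  +0.031  +0.000  +0.000   -0.086  +0.043  +0.000  +0.000   -0.209  +0.048  -0.221  -0.016


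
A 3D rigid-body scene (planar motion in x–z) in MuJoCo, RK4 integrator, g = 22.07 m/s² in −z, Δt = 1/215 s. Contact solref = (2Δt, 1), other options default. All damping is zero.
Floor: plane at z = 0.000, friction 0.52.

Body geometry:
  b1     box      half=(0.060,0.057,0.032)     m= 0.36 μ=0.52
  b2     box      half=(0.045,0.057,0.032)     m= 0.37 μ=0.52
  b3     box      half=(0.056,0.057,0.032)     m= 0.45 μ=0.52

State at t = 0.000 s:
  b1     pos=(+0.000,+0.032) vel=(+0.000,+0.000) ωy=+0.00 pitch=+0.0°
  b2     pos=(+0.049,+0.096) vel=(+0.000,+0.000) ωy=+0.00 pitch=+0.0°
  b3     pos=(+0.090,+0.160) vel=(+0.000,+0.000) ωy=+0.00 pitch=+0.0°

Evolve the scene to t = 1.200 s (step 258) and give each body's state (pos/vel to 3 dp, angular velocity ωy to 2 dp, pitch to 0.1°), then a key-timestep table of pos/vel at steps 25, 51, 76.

State at t = 1.200 s:
  b1     pos=(+0.000,+0.032) vel=(+0.000,+0.000) ωy=+0.00 pitch=+0.0°
  b2     pos=(+0.103,+0.045) vel=(+0.000,+0.000) ωy=+0.00 pitch=+90.0°
  b3     pos=(+0.290,+0.032) vel=(+0.000,+0.000) ωy=+0.00 pitch=+180.0°

Key-timestep trajectory:
   step    t(s)  b1.x    b1.z    b1.vx   b1.vz   b2.x    b2.z    b2.vx   b2.vz   b3.x    b3.z    b3.vx   b3.vz 
     25  0.1163   +0.000  +0.032  -0.002  +0.000   +0.059  +0.098  +0.203  +0.009   +0.117  +0.146  +0.517  -0.358
     51  0.2372   +0.000  +0.032  +0.000  +0.000   +0.104  +0.040  +0.103  -0.284   +0.203  +0.055  +0.635  +0.201
     76  0.3535   +0.000  +0.032  +0.000  +0.000   +0.103  +0.045  +0.000  +0.000   +0.262  +0.056  +0.624  -0.337


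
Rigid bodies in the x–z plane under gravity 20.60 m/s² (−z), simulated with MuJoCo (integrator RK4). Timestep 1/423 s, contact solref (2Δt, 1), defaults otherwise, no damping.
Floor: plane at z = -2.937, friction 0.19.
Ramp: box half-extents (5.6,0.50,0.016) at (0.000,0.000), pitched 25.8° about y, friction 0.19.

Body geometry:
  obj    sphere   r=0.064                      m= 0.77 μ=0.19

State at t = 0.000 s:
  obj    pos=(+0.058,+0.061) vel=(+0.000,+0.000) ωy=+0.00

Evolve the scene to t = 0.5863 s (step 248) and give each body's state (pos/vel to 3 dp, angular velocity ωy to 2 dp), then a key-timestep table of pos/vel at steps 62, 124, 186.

State at t = 0.5863 s:
  obj    pos=(+1.049,-0.418) vel=(+3.381,-1.634) ωy=+58.65

Key-timestep trajectory:
   step    t(s)  obj.x    obj.z    obj.vx   obj.vz 
     62  0.1466   +0.120  +0.031  +0.845  -0.409
    124  0.2931   +0.306  -0.059  +1.690  -0.817
    186  0.4397   +0.615  -0.209  +2.536  -1.226


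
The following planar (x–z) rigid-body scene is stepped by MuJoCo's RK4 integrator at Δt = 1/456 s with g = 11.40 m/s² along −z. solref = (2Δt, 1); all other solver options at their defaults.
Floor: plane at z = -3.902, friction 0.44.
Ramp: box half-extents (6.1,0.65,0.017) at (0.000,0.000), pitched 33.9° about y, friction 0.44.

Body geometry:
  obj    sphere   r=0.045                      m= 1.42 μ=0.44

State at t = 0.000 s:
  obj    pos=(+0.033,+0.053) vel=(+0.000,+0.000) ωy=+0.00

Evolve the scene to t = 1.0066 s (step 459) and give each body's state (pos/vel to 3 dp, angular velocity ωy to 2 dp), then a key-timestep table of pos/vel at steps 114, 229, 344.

State at t = 1.0066 s:
  obj    pos=(+1.943,-1.231) vel=(+3.794,-2.550) ωy=+101.58

Key-timestep trajectory:
   step    t(s)  obj.x    obj.z    obj.vx   obj.vz 
    114  0.2500   +0.151  -0.027  +0.942  -0.633
    229  0.5022   +0.508  -0.267  +1.893  -1.272
    344  0.7544   +1.106  -0.668  +2.844  -1.911


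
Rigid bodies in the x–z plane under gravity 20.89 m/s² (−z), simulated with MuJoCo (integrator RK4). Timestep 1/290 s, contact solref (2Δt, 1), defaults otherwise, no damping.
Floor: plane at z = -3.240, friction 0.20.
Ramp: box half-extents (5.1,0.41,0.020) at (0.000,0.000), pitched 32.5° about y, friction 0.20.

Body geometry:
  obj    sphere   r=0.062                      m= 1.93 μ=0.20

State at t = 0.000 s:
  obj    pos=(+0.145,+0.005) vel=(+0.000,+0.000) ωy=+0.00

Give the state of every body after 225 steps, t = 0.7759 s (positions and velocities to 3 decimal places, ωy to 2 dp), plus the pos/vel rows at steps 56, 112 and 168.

State at t = 0.7759 s:
  obj    pos=(+2.181,-1.292) vel=(+5.247,-3.342) ωy=+100.30

Key-timestep trajectory:
   step    t(s)  obj.x    obj.z    obj.vx   obj.vz 
     56  0.1931   +0.271  -0.076  +1.306  -0.832
    112  0.3862   +0.649  -0.317  +2.612  -1.664
    168  0.5793   +1.280  -0.718  +3.918  -2.496


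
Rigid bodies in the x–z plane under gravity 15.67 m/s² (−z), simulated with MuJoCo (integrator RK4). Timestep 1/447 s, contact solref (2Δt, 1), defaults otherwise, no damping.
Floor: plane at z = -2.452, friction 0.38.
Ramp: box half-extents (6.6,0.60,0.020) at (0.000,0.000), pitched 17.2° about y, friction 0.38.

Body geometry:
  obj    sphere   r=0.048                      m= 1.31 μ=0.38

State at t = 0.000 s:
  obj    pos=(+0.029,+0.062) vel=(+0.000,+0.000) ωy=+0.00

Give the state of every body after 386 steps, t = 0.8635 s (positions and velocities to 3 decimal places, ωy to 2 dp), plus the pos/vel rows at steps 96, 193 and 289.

State at t = 0.8635 s:
  obj    pos=(+1.208,-0.303) vel=(+2.730,-0.845) ωy=+59.54

Key-timestep trajectory:
   step    t(s)  obj.x    obj.z    obj.vx   obj.vz 
     96  0.2148   +0.102  +0.040  +0.679  -0.210
    193  0.4318   +0.324  -0.029  +1.365  -0.423
    289  0.6465   +0.690  -0.142  +2.044  -0.633


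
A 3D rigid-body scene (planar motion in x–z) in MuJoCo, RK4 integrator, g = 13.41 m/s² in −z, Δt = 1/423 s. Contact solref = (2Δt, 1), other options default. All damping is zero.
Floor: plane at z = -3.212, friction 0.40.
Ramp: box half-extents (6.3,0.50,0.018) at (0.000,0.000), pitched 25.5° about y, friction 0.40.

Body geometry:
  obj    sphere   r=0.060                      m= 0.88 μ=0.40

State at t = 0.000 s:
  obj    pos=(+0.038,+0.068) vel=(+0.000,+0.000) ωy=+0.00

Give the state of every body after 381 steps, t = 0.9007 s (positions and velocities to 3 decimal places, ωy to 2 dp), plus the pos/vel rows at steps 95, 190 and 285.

State at t = 0.9007 s:
  obj    pos=(+1.548,-0.652) vel=(+3.352,-1.599) ωy=+61.90

Key-timestep trajectory:
   step    t(s)  obj.x    obj.z    obj.vx   obj.vz 
     95  0.2246   +0.132  +0.023  +0.836  -0.399
    190  0.4492   +0.414  -0.111  +1.672  -0.797
    285  0.6738   +0.883  -0.335  +2.508  -1.196


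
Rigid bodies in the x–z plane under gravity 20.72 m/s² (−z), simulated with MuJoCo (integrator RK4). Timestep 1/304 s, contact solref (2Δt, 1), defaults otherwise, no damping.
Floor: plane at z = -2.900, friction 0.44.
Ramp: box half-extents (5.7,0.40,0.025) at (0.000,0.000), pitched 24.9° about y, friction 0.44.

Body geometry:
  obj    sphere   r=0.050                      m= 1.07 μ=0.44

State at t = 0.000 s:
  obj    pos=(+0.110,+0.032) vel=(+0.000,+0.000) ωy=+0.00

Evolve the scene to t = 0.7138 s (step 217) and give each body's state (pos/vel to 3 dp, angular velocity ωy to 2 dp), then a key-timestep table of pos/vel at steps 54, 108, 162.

State at t = 0.7138 s:
  obj    pos=(+1.550,-0.637) vel=(+4.034,-1.873) ωy=+88.95

Key-timestep trajectory:
   step    t(s)  obj.x    obj.z    obj.vx   obj.vz 
     54  0.1776   +0.199  -0.010  +1.004  -0.466
    108  0.3553   +0.467  -0.134  +2.008  -0.932
    162  0.5329   +0.913  -0.341  +3.012  -1.398


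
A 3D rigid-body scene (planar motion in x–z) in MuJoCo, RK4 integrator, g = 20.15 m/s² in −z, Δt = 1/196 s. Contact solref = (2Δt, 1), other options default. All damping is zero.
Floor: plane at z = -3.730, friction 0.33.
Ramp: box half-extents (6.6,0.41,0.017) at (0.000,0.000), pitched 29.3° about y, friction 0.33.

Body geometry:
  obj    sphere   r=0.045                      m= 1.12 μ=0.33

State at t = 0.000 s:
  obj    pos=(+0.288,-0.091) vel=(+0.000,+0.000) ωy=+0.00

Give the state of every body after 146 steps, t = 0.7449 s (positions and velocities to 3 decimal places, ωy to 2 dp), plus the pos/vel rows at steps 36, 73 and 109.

State at t = 0.7449 s:
  obj    pos=(+1.992,-1.047) vel=(+4.575,-2.568) ωy=+116.57

Key-timestep trajectory:
   step    t(s)  obj.x    obj.z    obj.vx   obj.vz 
     36  0.1837   +0.392  -0.149  +1.128  -0.633
     73  0.3724   +0.714  -0.330  +2.288  -1.284
    109  0.5561   +1.238  -0.624  +3.416  -1.917


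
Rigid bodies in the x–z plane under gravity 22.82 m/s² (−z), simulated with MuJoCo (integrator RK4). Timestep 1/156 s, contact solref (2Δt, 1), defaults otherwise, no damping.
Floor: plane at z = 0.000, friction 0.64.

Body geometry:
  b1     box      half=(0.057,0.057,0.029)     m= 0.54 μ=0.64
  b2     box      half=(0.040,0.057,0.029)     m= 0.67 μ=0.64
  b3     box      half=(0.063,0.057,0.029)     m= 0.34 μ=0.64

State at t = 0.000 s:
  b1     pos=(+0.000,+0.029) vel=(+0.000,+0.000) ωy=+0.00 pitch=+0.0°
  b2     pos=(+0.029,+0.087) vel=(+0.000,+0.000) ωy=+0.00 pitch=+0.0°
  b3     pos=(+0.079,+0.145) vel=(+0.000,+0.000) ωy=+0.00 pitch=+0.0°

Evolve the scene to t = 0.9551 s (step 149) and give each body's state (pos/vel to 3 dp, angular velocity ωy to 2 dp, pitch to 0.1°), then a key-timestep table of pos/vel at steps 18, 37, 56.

State at t = 0.9551 s:
  b1     pos=(+0.000,+0.029) vel=(+0.000,+0.000) ωy=+0.00 pitch=+0.0°
  b2     pos=(+0.029,+0.087) vel=(+0.000,+0.000) ωy=+0.00 pitch=+0.1°
  b3     pos=(+0.104,+0.063) vel=(+0.000,+0.000) ωy=+0.00 pitch=+90.0°

Key-timestep trajectory:
   step    t(s)  b1.x    b1.z    b1.vx   b1.vz   b2.x    b2.z    b2.vx   b2.vz   b3.x    b3.z    b3.vx   b3.vz 
     18  0.1154   +0.000  +0.029  +0.000  +0.000   +0.029  +0.087  -0.001  +0.000   +0.097  +0.129  +0.289  -0.491
     37  0.2372   +0.000  +0.029  +0.000  +0.000   +0.029  +0.087  +0.000  +0.000   +0.112  +0.065  -0.179  -0.014
     56  0.3590   +0.000  +0.029  +0.000  +0.000   +0.029  +0.087  +0.000  +0.000   +0.106  +0.063  -0.041  +0.002


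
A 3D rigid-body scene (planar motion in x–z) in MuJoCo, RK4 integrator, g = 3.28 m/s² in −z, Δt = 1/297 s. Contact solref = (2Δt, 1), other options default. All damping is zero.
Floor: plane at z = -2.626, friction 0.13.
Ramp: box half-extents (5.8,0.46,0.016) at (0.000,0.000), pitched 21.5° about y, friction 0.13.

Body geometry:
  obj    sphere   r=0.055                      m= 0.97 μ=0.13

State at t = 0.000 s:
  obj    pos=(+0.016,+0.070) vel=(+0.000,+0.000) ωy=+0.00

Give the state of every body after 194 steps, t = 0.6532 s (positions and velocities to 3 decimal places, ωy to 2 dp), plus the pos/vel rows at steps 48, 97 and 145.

State at t = 0.6532 s:
  obj    pos=(+0.186,+0.003) vel=(+0.522,-0.206) ωy=+10.19

Key-timestep trajectory:
   step    t(s)  obj.x    obj.z    obj.vx   obj.vz 
     48  0.1616   +0.026  +0.066  +0.129  -0.051
     97  0.3266   +0.059  +0.053  +0.261  -0.103
    145  0.4882   +0.111  +0.032  +0.390  -0.154


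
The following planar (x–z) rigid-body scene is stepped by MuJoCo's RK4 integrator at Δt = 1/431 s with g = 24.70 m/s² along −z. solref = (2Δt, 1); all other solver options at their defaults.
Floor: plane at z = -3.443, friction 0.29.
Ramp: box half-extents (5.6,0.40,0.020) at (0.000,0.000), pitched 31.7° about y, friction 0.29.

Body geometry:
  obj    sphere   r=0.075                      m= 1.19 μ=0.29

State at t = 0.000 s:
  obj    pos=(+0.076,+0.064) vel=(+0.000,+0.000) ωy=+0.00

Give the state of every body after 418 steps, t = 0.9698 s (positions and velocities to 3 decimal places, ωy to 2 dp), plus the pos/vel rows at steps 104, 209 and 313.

State at t = 0.9698 s:
  obj    pos=(+3.786,-2.227) vel=(+7.650,-4.725) ωy=+119.87

Key-timestep trajectory:
   step    t(s)  obj.x    obj.z    obj.vx   obj.vz 
    104  0.2413   +0.306  -0.077  +1.904  -1.176
    209  0.4849   +1.004  -0.508  +3.825  -2.362
    313  0.7262   +2.156  -1.220  +5.728  -3.538


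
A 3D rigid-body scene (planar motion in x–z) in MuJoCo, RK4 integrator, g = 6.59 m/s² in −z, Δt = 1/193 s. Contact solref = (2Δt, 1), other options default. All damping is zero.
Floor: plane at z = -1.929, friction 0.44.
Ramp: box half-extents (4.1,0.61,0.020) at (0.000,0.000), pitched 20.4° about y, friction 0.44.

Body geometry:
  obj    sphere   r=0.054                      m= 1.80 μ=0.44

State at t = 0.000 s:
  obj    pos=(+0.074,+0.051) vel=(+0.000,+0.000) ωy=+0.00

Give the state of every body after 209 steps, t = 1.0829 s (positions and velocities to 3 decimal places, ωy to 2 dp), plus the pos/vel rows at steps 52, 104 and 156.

State at t = 1.0829 s:
  obj    pos=(+0.976,-0.284) vel=(+1.665,-0.619) ωy=+32.90

Key-timestep trajectory:
   step    t(s)  obj.x    obj.z    obj.vx   obj.vz 
     52  0.2694   +0.130  +0.031  +0.414  -0.154
    104  0.5389   +0.297  -0.032  +0.829  -0.308
    156  0.8083   +0.577  -0.135  +1.243  -0.462


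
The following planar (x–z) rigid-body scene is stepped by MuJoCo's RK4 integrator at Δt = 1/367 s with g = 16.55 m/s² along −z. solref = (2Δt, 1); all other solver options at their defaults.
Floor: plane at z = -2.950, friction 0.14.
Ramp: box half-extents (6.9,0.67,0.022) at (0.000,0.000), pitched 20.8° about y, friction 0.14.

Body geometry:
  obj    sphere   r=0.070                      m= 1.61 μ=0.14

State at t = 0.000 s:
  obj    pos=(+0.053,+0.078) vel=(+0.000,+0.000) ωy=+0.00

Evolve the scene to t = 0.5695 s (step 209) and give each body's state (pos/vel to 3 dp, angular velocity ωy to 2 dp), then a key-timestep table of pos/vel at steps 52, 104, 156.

State at t = 0.5695 s:
  obj    pos=(+0.690,-0.164) vel=(+2.235,-0.849) ωy=+34.14

Key-timestep trajectory:
   step    t(s)  obj.x    obj.z    obj.vx   obj.vz 
     52  0.1417   +0.093  +0.063  +0.556  -0.211
    104  0.2834   +0.211  +0.018  +1.112  -0.423
    156  0.4251   +0.408  -0.056  +1.668  -0.634


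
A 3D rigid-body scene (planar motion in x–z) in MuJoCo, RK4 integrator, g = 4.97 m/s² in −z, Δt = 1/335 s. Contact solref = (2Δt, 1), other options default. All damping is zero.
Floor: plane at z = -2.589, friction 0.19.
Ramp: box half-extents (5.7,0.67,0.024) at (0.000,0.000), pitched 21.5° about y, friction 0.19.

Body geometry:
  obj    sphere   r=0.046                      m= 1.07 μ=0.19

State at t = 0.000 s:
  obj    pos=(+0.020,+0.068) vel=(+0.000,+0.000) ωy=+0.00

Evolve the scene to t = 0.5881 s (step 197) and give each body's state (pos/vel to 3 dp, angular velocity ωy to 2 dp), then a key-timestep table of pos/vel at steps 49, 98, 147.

State at t = 0.5881 s:
  obj    pos=(+0.229,-0.015) vel=(+0.712,-0.280) ωy=+16.63

Key-timestep trajectory:
   step    t(s)  obj.x    obj.z    obj.vx   obj.vz 
     49  0.1463   +0.033  +0.062  +0.177  -0.070
     98  0.2925   +0.072  +0.047  +0.354  -0.140
    147  0.4388   +0.136  +0.021  +0.531  -0.209


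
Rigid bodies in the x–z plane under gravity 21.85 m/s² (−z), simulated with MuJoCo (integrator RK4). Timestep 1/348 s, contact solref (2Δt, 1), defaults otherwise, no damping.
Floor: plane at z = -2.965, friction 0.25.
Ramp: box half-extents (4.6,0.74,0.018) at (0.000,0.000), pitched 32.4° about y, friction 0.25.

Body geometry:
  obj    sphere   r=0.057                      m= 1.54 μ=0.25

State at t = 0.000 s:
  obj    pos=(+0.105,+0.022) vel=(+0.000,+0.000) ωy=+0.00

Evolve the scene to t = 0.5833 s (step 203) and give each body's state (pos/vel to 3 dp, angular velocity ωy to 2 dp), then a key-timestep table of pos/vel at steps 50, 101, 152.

State at t = 0.5833 s:
  obj    pos=(+1.307,-0.740) vel=(+4.119,-2.614) ωy=+85.56

Key-timestep trajectory:
   step    t(s)  obj.x    obj.z    obj.vx   obj.vz 
     50  0.1437   +0.178  -0.024  +1.015  -0.644
    101  0.2902   +0.403  -0.167  +2.050  -1.301
    152  0.4368   +0.779  -0.405  +3.084  -1.957


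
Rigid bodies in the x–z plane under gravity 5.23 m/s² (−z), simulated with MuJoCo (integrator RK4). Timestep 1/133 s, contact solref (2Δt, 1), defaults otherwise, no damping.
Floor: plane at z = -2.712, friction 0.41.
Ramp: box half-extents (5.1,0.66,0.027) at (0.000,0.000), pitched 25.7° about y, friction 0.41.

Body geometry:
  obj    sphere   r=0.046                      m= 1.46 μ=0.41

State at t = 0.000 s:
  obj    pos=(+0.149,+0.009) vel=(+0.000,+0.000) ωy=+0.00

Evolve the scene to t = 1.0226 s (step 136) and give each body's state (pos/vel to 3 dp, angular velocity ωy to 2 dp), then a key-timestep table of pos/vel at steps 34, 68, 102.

State at t = 1.0226 s:
  obj    pos=(+0.912,-0.358) vel=(+1.493,-0.718) ωy=+36.00

Key-timestep trajectory:
   step    t(s)  obj.x    obj.z    obj.vx   obj.vz 
     34  0.2556   +0.197  -0.014  +0.373  -0.180
     68  0.5113   +0.340  -0.083  +0.746  -0.359
    102  0.7669   +0.578  -0.197  +1.120  -0.539


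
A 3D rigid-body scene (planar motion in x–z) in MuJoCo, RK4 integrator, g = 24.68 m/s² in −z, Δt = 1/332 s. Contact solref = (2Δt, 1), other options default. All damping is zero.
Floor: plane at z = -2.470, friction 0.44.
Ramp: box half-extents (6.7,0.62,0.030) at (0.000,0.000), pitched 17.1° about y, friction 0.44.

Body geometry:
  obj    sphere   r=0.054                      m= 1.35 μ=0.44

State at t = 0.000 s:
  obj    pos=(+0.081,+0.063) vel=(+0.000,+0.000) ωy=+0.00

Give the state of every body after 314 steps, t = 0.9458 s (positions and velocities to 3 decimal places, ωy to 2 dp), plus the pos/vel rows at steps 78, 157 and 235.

State at t = 0.9458 s:
  obj    pos=(+2.297,-0.619) vel=(+4.686,-1.442) ωy=+90.78

Key-timestep trajectory:
   step    t(s)  obj.x    obj.z    obj.vx   obj.vz 
     78  0.2349   +0.218  +0.021  +1.164  -0.358
    157  0.4729   +0.635  -0.107  +2.343  -0.721
    235  0.7078   +1.322  -0.319  +3.507  -1.079


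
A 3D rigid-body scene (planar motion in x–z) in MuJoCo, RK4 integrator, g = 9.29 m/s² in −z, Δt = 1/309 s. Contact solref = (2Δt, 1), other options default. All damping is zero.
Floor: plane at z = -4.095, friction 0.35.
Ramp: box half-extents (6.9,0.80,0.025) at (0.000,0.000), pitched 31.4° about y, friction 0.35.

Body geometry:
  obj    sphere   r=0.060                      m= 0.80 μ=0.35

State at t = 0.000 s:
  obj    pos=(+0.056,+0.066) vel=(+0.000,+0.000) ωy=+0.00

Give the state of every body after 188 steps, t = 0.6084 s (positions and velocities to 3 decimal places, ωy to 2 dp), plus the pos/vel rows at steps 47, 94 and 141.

State at t = 0.6084 s:
  obj    pos=(+0.602,-0.268) vel=(+1.795,-1.096) ωy=+35.05

Key-timestep trajectory:
   step    t(s)  obj.x    obj.z    obj.vx   obj.vz 
     47  0.1521   +0.090  +0.045  +0.449  -0.274
     94  0.3042   +0.192  -0.018  +0.898  -0.548
    141  0.4563   +0.363  -0.122  +1.347  -0.822


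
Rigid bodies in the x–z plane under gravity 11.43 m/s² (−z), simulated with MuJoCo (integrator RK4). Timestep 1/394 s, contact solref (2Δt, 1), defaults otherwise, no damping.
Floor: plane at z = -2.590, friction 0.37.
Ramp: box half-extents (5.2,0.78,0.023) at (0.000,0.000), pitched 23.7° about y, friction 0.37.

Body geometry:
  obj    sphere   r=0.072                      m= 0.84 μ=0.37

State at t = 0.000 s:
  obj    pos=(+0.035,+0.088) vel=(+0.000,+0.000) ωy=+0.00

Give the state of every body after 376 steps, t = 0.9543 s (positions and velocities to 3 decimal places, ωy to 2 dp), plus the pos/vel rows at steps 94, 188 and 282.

State at t = 0.9543 s:
  obj    pos=(+1.403,-0.512) vel=(+2.868,-1.259) ωy=+43.49

Key-timestep trajectory:
   step    t(s)  obj.x    obj.z    obj.vx   obj.vz 
     94  0.2386   +0.121  +0.051  +0.717  -0.315
    188  0.4772   +0.377  -0.062  +1.434  -0.629
    282  0.7157   +0.805  -0.250  +2.151  -0.944


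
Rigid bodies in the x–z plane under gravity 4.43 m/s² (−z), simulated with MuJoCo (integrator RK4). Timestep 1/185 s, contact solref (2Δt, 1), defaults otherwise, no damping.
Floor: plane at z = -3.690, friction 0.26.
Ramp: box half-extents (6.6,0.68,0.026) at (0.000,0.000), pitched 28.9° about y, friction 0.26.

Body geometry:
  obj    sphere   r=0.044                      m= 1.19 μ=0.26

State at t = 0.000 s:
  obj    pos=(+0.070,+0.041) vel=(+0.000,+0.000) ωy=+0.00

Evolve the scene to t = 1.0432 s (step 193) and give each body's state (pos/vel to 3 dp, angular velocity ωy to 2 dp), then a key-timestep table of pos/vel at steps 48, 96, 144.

State at t = 1.0432 s:
  obj    pos=(+0.799,-0.361) vel=(+1.397,-0.771) ωy=+36.25

Key-timestep trajectory:
   step    t(s)  obj.x    obj.z    obj.vx   obj.vz 
     48  0.2595   +0.115  +0.016  +0.347  -0.192
     96  0.5189   +0.250  -0.058  +0.695  -0.384
    144  0.7784   +0.476  -0.183  +1.042  -0.575


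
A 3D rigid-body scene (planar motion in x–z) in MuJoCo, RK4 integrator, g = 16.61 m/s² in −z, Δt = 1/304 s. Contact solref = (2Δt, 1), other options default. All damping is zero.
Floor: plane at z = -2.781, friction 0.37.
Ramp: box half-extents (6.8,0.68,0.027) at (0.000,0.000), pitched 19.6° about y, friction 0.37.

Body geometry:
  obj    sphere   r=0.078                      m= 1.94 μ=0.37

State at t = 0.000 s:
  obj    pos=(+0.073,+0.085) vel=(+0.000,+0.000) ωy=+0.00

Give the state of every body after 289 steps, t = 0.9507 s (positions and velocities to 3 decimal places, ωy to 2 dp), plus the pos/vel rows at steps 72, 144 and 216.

State at t = 0.9507 s:
  obj    pos=(+1.767,-0.518) vel=(+3.564,-1.269) ωy=+48.50

Key-timestep trajectory:
   step    t(s)  obj.x    obj.z    obj.vx   obj.vz 
     72  0.2368   +0.178  +0.048  +0.888  -0.316
    144  0.4737   +0.494  -0.064  +1.776  -0.632
    216  0.7105   +1.020  -0.252  +2.664  -0.949


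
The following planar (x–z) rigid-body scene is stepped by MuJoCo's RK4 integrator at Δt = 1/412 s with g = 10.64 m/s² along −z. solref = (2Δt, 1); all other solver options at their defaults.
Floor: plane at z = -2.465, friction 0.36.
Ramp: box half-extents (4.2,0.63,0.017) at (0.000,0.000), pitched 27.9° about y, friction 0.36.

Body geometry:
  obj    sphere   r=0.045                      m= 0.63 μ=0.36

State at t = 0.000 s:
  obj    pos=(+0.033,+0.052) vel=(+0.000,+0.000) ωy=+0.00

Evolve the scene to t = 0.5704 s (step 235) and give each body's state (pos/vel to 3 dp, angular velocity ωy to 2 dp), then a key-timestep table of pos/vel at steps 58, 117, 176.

State at t = 0.5704 s:
  obj    pos=(+0.545,-0.218) vel=(+1.793,-0.949) ωy=+45.07

Key-timestep trajectory:
   step    t(s)  obj.x    obj.z    obj.vx   obj.vz 
     58  0.1408   +0.064  +0.036  +0.442  -0.234
    117  0.2840   +0.160  -0.015  +0.893  -0.473
    176  0.4272   +0.320  -0.099  +1.343  -0.711


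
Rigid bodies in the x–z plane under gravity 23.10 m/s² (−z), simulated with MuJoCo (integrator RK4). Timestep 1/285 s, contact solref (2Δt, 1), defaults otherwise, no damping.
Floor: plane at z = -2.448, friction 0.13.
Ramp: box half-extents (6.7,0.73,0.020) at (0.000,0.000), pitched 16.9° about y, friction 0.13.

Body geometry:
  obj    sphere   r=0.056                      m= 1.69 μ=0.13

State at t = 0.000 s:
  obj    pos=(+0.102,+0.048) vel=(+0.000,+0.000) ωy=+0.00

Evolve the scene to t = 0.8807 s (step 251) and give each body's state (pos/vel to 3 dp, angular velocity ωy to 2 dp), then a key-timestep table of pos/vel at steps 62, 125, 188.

State at t = 0.8807 s:
  obj    pos=(+1.882,-0.492) vel=(+4.042,-1.228) ωy=+75.42

Key-timestep trajectory:
   step    t(s)  obj.x    obj.z    obj.vx   obj.vz 
     62  0.2175   +0.211  +0.015  +0.999  -0.303
    125  0.4386   +0.544  -0.086  +2.013  -0.612
    188  0.6596   +1.101  -0.255  +3.028  -0.920
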